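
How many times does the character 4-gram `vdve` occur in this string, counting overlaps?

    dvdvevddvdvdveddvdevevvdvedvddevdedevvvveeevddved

3

Sliding a length-4 window over the 49 characters (46 positions):
  position 2–5: vdve
  position 11–14: vdve
  position 23–26: vdve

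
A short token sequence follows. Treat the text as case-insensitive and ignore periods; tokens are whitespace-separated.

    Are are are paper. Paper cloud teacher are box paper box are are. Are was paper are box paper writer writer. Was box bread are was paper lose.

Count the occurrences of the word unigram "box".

Scanning the 28 tokens for "box":
  position 9: box
  position 11: box
  position 18: box
  position 23: box

4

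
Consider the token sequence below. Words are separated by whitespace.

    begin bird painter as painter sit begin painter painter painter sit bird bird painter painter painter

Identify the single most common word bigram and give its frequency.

"painter painter", 4 times

Bigram frequencies (highest first):
  painter painter: 4
  bird painter: 2
  painter sit: 2
  begin bird: 1
  painter as: 1
  as painter: 1
  … (4 more, each ≤ 1)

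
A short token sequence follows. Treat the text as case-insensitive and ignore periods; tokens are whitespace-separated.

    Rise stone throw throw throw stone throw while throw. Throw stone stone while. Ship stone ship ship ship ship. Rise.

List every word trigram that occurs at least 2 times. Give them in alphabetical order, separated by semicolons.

ship ship ship; throw throw stone

Trigram counts meeting the condition (at least 2 times):
  ship ship ship: 2
  throw throw stone: 2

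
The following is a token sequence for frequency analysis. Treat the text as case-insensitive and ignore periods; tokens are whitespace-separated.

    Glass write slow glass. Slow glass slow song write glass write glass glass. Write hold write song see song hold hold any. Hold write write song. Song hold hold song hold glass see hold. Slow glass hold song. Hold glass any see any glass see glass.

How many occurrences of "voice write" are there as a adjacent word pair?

Scanning the 45 overlapping bigram windows for "voice write":
  (none found)

0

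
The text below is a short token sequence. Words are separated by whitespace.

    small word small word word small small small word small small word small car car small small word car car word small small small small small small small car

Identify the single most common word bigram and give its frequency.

Bigram frequencies (highest first):
  small small: 10
  small word: 5
  word small: 5
  small car: 2
  car car: 2
  word word: 1
  … (3 more, each ≤ 1)

"small small", 10 times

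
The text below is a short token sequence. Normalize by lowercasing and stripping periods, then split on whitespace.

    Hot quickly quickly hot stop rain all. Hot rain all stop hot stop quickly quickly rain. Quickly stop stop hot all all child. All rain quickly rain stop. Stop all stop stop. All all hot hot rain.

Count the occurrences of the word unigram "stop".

Scanning the 37 tokens for "stop":
  position 5: stop
  position 11: stop
  position 13: stop
  position 18: stop
  position 19: stop
  position 28: stop
  position 29: stop
  position 31: stop
  position 32: stop

9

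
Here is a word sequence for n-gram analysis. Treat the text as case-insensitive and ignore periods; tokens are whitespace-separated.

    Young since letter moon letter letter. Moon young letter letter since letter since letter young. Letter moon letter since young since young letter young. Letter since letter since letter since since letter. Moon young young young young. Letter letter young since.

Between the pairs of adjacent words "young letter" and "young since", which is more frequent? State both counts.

"young letter" (5 vs 3)

"young letter": 5 occurrences
"young since": 3 occurrences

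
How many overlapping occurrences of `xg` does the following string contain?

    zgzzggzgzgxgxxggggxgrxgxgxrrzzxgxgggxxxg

Sliding a length-2 window over the 40 characters (39 positions):
  position 11–12: xg
  position 14–15: xg
  position 19–20: xg
  position 22–23: xg
  position 24–25: xg
  position 31–32: xg
  position 33–34: xg
  position 39–40: xg

8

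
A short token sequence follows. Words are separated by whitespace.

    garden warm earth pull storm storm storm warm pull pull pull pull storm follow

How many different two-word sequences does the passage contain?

9

14 tokens → 13 bigram windows in total.
Repeated bigrams (each contributes count−1 duplicates):
  pull pull: 3
  pull storm: 2
  storm storm: 2
4 duplicate windows → 13 − 4 = 9 distinct.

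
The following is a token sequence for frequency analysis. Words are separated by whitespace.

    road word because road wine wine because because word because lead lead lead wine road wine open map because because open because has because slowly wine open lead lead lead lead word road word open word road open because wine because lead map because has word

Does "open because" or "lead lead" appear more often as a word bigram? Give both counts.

"open because": 2 occurrences
"lead lead": 5 occurrences

"lead lead" (5 vs 2)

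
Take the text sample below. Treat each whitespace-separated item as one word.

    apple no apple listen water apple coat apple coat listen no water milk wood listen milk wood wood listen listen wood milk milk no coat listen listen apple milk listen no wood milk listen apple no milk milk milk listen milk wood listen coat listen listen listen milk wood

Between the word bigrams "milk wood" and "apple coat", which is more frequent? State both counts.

"milk wood" (4 vs 2)

"milk wood": 4 occurrences
"apple coat": 2 occurrences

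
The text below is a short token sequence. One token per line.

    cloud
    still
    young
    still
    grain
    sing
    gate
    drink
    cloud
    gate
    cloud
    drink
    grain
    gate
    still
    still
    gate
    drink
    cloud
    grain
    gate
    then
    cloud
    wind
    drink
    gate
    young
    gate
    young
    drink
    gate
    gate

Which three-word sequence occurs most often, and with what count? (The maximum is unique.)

Trigram frequencies (highest first):
  gate drink cloud: 2
  cloud still young: 1
  still young still: 1
  young still grain: 1
  still grain sing: 1
  grain sing gate: 1
  … (23 more, each ≤ 1)

"gate drink cloud", 2 times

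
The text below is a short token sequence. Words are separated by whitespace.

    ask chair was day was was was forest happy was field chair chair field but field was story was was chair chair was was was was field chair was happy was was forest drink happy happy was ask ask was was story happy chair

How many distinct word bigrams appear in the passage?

27

44 tokens → 43 bigram windows in total.
Repeated bigrams (each contributes count−1 duplicates):
  was was: 8
  chair was: 3
  happy was: 3
  chair chair: 2
  field chair: 2
  was field: 2
  was forest: 2
  was story: 2
16 duplicate windows → 43 − 16 = 27 distinct.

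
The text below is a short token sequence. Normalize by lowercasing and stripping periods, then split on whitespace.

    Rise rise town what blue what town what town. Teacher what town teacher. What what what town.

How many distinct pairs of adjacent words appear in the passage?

17 tokens → 16 bigram windows in total.
Repeated bigrams (each contributes count−1 duplicates):
  what town: 4
  teacher what: 2
  town teacher: 2
  town what: 2
  what what: 2
7 duplicate windows → 16 − 7 = 9 distinct.

9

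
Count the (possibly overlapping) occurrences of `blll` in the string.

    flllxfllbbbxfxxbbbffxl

Sliding a length-4 window over the 22 characters (19 positions):
  (no match at any position)

0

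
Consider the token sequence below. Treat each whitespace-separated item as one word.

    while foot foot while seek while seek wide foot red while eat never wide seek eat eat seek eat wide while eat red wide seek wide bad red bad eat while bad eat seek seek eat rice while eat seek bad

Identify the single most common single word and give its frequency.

"eat", 9 times

Unigram frequencies (highest first):
  eat: 9
  seek: 8
  while: 7
  wide: 5
  bad: 4
  foot: 3
  … (3 more, each ≤ 3)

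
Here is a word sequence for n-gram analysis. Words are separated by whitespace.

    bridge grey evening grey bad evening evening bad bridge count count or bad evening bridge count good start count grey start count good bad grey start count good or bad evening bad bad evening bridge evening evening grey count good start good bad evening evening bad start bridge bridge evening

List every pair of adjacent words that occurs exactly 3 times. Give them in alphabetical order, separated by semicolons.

Bigram counts meeting the condition (exactly 3 times):
  evening bad: 3
  evening evening: 3
  start count: 3

evening bad; evening evening; start count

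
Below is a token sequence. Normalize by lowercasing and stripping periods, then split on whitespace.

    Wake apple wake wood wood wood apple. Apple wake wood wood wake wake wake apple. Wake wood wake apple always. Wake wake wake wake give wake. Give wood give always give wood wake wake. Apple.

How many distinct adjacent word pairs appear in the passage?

35 tokens → 34 bigram windows in total.
Repeated bigrams (each contributes count−1 duplicates):
  wake wake: 6
  wake apple: 4
  apple wake: 3
  wake wood: 3
  wood wake: 3
  wood wood: 3
  give wood: 2
  wake give: 2
18 duplicate windows → 34 − 18 = 16 distinct.

16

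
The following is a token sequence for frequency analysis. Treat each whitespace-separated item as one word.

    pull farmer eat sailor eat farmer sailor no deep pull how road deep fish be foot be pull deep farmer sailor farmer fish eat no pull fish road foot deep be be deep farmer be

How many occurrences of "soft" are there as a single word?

Scanning the 35 tokens for "soft":
  (none found)

0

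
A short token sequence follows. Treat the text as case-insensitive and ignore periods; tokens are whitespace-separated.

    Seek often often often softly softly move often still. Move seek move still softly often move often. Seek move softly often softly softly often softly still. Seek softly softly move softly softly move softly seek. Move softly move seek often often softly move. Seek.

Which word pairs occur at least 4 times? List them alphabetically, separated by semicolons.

move softly; often softly; softly move; softly softly

Bigram counts meeting the condition (at least 4 times):
  move softly: 4
  often softly: 4
  softly move: 5
  softly softly: 4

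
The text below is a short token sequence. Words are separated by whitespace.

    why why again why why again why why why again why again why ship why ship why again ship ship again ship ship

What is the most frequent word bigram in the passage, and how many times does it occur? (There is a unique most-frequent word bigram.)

Bigram frequencies (highest first):
  why again: 5
  why why: 4
  again why: 4
  why ship: 2
  ship why: 2
  again ship: 2
  … (2 more, each ≤ 2)

"why again", 5 times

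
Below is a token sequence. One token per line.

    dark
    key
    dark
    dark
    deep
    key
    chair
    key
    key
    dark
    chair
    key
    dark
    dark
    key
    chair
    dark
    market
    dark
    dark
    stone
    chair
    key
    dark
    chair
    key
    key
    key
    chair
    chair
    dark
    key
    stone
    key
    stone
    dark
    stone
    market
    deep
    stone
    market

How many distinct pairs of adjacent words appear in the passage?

21

41 tokens → 40 bigram windows in total.
Repeated bigrams (each contributes count−1 duplicates):
  chair key: 4
  key dark: 4
  dark dark: 3
  dark key: 3
  key chair: 3
  key key: 3
  chair dark: 2
  dark chair: 2
  … (3 more repeated)
19 duplicate windows → 40 − 19 = 21 distinct.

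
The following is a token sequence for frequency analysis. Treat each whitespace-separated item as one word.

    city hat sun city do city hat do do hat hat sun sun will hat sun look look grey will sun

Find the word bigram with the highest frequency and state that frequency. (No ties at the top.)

"hat sun", 3 times

Bigram frequencies (highest first):
  hat sun: 3
  city hat: 2
  sun city: 1
  city do: 1
  do city: 1
  hat do: 1
  … (11 more, each ≤ 1)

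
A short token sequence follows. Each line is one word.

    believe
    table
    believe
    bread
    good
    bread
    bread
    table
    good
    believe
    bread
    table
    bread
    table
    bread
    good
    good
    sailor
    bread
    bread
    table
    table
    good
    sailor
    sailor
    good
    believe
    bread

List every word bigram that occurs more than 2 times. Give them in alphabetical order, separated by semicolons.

Bigram counts meeting the condition (more than 2 times):
  believe bread: 3
  bread table: 4

believe bread; bread table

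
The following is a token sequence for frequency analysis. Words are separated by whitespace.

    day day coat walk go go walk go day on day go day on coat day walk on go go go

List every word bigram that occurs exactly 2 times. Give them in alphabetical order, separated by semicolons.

day on; go day; walk go

Bigram counts meeting the condition (exactly 2 times):
  day on: 2
  go day: 2
  walk go: 2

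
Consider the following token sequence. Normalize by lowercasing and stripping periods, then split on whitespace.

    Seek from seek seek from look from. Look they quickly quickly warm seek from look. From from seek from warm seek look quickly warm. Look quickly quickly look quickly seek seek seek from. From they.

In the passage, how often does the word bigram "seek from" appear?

Scanning the 34 overlapping bigram windows for "seek from":
  position 1–2: seek from
  position 4–5: seek from
  position 13–14: seek from
  position 18–19: seek from
  position 32–33: seek from

5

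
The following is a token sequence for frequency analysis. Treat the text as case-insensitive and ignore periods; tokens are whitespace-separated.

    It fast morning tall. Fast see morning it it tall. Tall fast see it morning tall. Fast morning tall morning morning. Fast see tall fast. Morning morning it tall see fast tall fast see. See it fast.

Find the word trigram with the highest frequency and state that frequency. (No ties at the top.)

Trigram frequencies (highest first):
  tall fast see: 3
  fast morning tall: 2
  morning tall fast: 2
  tall fast morning: 2
  it fast morning: 1
  fast see morning: 1
  … (24 more, each ≤ 1)

"tall fast see", 3 times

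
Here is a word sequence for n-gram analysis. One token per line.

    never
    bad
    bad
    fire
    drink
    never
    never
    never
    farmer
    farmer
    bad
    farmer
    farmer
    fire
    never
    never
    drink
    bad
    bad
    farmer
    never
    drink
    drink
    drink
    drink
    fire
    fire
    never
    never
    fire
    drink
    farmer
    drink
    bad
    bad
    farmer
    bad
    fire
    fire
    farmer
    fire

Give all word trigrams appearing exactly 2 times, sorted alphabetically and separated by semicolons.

bad bad farmer; drink bad bad; drink drink drink; fire never never

Trigram counts meeting the condition (exactly 2 times):
  bad bad farmer: 2
  drink bad bad: 2
  drink drink drink: 2
  fire never never: 2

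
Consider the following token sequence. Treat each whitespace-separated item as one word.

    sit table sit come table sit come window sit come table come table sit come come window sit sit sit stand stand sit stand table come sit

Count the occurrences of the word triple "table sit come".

3

Scanning the 25 overlapping trigram windows for "table sit come":
  position 2–4: table sit come
  position 5–7: table sit come
  position 13–15: table sit come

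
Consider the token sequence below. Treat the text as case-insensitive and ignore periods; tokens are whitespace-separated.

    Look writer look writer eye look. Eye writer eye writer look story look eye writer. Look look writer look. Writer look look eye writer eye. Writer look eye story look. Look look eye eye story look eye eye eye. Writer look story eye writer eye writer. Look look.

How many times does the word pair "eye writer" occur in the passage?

8

Scanning the 47 overlapping bigram windows for "eye writer":
  position 7–8: eye writer
  position 9–10: eye writer
  position 14–15: eye writer
  position 23–24: eye writer
  position 25–26: eye writer
  position 39–40: eye writer
  position 43–44: eye writer
  position 45–46: eye writer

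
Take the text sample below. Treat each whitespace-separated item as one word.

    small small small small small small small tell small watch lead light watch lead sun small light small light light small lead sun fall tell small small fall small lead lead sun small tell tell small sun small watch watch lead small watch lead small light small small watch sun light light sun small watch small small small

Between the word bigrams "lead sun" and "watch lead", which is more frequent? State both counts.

"watch lead" (4 vs 3)

"lead sun": 3 occurrences
"watch lead": 4 occurrences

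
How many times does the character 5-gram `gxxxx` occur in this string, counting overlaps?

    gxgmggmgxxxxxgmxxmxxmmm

1

Sliding a length-5 window over the 23 characters (19 positions):
  position 8–12: gxxxx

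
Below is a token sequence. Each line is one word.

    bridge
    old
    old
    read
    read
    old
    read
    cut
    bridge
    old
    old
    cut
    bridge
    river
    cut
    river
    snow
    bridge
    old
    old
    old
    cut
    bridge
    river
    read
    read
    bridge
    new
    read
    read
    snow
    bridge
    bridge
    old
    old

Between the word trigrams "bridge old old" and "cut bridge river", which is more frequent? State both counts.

"bridge old old": 4 occurrences
"cut bridge river": 2 occurrences

"bridge old old" (4 vs 2)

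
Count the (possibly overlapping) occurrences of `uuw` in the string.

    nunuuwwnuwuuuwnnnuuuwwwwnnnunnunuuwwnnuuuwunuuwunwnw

6

Sliding a length-3 window over the 52 characters (50 positions):
  position 4–6: uuw
  position 12–14: uuw
  position 19–21: uuw
  position 33–35: uuw
  position 40–42: uuw
  position 45–47: uuw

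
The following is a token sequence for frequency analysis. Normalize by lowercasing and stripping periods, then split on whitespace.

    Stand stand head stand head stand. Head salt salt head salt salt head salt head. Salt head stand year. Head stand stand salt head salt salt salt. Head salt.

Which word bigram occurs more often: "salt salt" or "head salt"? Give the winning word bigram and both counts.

"head salt" (6 vs 4)

"salt salt": 4 occurrences
"head salt": 6 occurrences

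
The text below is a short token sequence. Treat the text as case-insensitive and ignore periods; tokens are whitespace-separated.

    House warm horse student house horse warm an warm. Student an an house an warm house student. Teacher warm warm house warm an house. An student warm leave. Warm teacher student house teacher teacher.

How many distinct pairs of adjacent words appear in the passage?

34 tokens → 33 bigram windows in total.
Repeated bigrams (each contributes count−1 duplicates):
  an house: 2
  an warm: 2
  house an: 2
  house warm: 2
  student house: 2
  warm an: 2
  warm house: 2
7 duplicate windows → 33 − 7 = 26 distinct.

26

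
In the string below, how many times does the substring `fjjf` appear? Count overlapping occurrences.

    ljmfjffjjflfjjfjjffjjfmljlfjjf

Sliding a length-4 window over the 30 characters (27 positions):
  position 7–10: fjjf
  position 12–15: fjjf
  position 15–18: fjjf
  position 19–22: fjjf
  position 27–30: fjjf

5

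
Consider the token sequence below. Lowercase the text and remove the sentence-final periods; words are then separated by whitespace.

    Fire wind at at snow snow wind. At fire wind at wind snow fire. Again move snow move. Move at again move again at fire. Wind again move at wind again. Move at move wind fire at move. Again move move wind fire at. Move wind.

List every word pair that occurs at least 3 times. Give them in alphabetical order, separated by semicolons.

Bigram counts meeting the condition (at least 3 times):
  again move: 5
  at move: 3
  fire wind: 3
  move at: 3
  move wind: 3
  wind at: 3

again move; at move; fire wind; move at; move wind; wind at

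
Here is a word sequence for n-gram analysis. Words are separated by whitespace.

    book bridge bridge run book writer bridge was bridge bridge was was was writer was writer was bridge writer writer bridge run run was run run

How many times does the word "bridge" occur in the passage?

Scanning the 26 tokens for "bridge":
  position 2: bridge
  position 3: bridge
  position 7: bridge
  position 9: bridge
  position 10: bridge
  position 18: bridge
  position 21: bridge

7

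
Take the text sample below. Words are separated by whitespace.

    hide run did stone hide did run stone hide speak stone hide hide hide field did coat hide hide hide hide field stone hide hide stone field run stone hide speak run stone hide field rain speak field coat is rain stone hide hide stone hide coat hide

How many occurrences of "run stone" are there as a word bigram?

3

Scanning the 47 overlapping bigram windows for "run stone":
  position 7–8: run stone
  position 28–29: run stone
  position 32–33: run stone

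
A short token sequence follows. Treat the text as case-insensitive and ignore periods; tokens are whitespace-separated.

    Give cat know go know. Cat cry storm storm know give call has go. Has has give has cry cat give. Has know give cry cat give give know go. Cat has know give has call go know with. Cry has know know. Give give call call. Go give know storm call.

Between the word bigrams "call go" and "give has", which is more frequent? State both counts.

"call go": 2 occurrences
"give has": 3 occurrences

"give has" (3 vs 2)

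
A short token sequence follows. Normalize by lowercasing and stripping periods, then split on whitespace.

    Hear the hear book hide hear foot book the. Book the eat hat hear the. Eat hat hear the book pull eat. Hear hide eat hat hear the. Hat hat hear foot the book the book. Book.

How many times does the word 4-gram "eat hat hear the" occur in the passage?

3

Scanning the 34 overlapping 4-gram windows for "eat hat hear the":
  position 12–15: eat hat hear the
  position 16–19: eat hat hear the
  position 25–28: eat hat hear the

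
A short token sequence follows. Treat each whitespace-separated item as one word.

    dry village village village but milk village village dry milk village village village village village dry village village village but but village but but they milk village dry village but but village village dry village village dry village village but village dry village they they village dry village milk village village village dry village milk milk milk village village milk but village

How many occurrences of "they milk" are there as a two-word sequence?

1

Scanning the 61 overlapping bigram windows for "they milk":
  position 25–26: they milk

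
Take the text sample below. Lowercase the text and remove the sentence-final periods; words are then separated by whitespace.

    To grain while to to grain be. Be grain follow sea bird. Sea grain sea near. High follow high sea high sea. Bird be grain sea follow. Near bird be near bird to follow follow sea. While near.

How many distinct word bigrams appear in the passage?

29

38 tokens → 37 bigram windows in total.
Repeated bigrams (each contributes count−1 duplicates):
  be grain: 2
  bird be: 2
  follow sea: 2
  grain sea: 2
  high sea: 2
  near bird: 2
  sea bird: 2
  to grain: 2
8 duplicate windows → 37 − 8 = 29 distinct.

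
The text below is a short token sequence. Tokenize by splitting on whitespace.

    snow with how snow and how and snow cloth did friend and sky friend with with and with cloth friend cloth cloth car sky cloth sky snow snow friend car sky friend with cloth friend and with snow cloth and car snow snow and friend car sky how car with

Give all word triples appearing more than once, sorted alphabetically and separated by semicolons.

Trigram counts meeting the condition (more than once):
  friend car sky: 2
  sky friend with: 2
  with cloth friend: 2

friend car sky; sky friend with; with cloth friend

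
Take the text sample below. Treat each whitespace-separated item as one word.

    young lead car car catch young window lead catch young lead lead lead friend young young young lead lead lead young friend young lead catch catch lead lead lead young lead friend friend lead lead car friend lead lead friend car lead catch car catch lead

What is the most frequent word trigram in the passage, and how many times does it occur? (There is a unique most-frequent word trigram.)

"lead lead lead", 3 times

Trigram frequencies (highest first):
  lead lead lead: 3
  young lead lead: 2
  lead lead friend: 2
  lead lead young: 2
  friend lead lead: 2
  young lead car: 1
  … (32 more, each ≤ 1)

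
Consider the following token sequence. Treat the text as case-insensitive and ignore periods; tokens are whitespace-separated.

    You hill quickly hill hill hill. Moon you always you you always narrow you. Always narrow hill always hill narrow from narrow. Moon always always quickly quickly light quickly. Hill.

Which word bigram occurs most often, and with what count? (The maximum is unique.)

Bigram frequencies (highest first):
  you always: 3
  quickly hill: 2
  hill hill: 2
  always narrow: 2
  you hill: 1
  hill quickly: 1
  … (18 more, each ≤ 1)

"you always", 3 times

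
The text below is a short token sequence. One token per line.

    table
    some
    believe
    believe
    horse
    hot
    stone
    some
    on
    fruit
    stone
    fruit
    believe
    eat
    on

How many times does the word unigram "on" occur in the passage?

2

Scanning the 15 tokens for "on":
  position 9: on
  position 15: on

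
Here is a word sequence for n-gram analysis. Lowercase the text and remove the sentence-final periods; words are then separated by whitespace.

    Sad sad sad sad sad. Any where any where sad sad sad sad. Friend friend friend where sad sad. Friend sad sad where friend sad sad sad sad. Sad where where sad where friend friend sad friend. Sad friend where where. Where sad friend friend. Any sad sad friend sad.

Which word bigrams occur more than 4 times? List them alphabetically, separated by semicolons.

Bigram counts meeting the condition (more than 4 times):
  friend sad: 5
  sad friend: 6
  sad sad: 14

friend sad; sad friend; sad sad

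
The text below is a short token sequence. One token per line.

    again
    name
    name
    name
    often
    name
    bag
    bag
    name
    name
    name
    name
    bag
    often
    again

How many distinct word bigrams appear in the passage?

9

15 tokens → 14 bigram windows in total.
Repeated bigrams (each contributes count−1 duplicates):
  name name: 5
  name bag: 2
5 duplicate windows → 14 − 5 = 9 distinct.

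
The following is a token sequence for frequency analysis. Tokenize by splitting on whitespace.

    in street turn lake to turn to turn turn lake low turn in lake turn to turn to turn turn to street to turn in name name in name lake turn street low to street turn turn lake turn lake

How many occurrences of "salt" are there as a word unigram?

Scanning the 40 tokens for "salt":
  (none found)

0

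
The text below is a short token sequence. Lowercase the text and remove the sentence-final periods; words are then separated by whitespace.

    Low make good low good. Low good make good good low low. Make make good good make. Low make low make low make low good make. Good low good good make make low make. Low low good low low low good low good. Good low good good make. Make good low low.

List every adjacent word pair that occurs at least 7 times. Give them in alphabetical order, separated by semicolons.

Bigram counts meeting the condition (at least 7 times):
  good low: 8
  low good: 8

good low; low good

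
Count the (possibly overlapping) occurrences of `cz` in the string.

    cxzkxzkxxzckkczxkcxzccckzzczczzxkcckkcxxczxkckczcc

5

Sliding a length-2 window over the 50 characters (49 positions):
  position 14–15: cz
  position 27–28: cz
  position 29–30: cz
  position 41–42: cz
  position 47–48: cz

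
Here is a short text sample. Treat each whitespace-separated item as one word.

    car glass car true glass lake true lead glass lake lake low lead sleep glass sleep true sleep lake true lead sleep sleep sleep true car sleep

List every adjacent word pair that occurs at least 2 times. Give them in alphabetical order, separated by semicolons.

Bigram counts meeting the condition (at least 2 times):
  glass lake: 2
  lake true: 2
  lead sleep: 2
  sleep sleep: 2
  sleep true: 2
  true lead: 2

glass lake; lake true; lead sleep; sleep sleep; sleep true; true lead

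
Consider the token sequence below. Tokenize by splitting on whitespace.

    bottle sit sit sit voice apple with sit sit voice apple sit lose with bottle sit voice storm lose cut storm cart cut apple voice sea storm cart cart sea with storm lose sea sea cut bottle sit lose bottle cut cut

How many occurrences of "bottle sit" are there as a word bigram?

Scanning the 41 overlapping bigram windows for "bottle sit":
  position 1–2: bottle sit
  position 15–16: bottle sit
  position 37–38: bottle sit

3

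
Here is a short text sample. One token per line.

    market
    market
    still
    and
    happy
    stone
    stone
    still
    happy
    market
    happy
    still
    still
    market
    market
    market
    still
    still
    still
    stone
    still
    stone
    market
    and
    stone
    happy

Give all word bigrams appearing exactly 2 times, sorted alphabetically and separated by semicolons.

Bigram counts meeting the condition (exactly 2 times):
  market still: 2
  still stone: 2
  stone still: 2

market still; still stone; stone still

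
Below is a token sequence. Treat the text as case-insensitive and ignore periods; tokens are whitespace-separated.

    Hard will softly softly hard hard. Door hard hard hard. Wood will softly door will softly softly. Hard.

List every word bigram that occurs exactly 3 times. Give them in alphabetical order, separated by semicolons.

hard hard; will softly

Bigram counts meeting the condition (exactly 3 times):
  hard hard: 3
  will softly: 3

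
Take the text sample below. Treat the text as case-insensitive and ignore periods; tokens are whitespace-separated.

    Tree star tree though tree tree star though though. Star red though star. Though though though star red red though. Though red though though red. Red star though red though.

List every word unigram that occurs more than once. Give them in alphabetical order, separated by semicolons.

Unigram counts meeting the condition (more than once):
  red: 7
  star: 6
  though: 13
  tree: 4

red; star; though; tree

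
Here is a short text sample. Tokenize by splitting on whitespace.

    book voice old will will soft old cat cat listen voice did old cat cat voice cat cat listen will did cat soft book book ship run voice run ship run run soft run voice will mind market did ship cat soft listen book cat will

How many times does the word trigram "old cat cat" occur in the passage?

2

Scanning the 44 overlapping trigram windows for "old cat cat":
  position 7–9: old cat cat
  position 13–15: old cat cat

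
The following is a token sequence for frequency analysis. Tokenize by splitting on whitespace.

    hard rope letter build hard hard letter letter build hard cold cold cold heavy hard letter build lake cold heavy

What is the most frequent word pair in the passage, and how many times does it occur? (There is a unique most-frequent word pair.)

Bigram frequencies (highest first):
  letter build: 3
  build hard: 2
  hard letter: 2
  cold cold: 2
  cold heavy: 2
  hard rope: 1
  … (7 more, each ≤ 1)

"letter build", 3 times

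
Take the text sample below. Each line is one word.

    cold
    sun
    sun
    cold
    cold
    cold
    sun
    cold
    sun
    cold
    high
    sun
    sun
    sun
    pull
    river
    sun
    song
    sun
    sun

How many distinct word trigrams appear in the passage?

17

20 tokens → 18 trigram windows in total.
Repeated trigrams (each contributes count−1 duplicates):
  cold sun cold: 2
1 duplicate windows → 18 − 1 = 17 distinct.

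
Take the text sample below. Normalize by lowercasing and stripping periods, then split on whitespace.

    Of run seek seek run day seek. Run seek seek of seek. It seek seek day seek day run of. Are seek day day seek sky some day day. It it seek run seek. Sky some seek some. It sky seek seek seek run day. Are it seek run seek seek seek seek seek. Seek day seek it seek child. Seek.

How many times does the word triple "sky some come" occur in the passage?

0

Scanning the 59 overlapping trigram windows for "sky some come":
  (none found)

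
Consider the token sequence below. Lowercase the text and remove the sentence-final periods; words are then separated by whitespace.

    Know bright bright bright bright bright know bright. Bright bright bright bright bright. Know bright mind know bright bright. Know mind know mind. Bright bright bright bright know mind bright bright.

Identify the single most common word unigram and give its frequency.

"bright", 20 times

Unigram frequencies (highest first):
  bright: 20
  know: 7
  mind: 4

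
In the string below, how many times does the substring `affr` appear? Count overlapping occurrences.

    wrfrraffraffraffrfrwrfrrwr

3

Sliding a length-4 window over the 26 characters (23 positions):
  position 6–9: affr
  position 10–13: affr
  position 14–17: affr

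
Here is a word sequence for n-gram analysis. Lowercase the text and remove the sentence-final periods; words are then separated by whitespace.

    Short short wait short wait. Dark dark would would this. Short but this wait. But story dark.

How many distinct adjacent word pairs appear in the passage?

15

17 tokens → 16 bigram windows in total.
Repeated bigrams (each contributes count−1 duplicates):
  short wait: 2
1 duplicate windows → 16 − 1 = 15 distinct.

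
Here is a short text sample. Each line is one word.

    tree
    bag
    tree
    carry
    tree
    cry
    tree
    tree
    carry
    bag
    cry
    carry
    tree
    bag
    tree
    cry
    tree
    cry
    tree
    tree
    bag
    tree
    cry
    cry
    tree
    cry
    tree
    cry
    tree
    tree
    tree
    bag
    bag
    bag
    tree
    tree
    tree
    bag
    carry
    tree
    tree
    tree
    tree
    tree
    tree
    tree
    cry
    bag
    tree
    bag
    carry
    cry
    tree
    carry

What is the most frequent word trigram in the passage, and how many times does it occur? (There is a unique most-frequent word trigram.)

Trigram frequencies (highest first):
  tree tree tree: 7
  tree cry tree: 5
  tree bag tree: 3
  cry tree tree: 3
  cry tree cry: 3
  tree tree bag: 3
  … (26 more, each ≤ 2)

"tree tree tree", 7 times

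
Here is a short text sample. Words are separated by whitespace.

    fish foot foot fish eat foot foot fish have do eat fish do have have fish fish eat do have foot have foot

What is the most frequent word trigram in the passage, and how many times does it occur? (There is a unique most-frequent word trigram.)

"foot foot fish", 2 times

Trigram frequencies (highest first):
  foot foot fish: 2
  fish foot foot: 1
  foot fish eat: 1
  fish eat foot: 1
  eat foot foot: 1
  foot fish have: 1
  … (14 more, each ≤ 1)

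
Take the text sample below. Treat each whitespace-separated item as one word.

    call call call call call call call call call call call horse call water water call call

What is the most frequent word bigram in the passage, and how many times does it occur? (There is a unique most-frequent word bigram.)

"call call", 11 times

Bigram frequencies (highest first):
  call call: 11
  call horse: 1
  horse call: 1
  call water: 1
  water water: 1
  water call: 1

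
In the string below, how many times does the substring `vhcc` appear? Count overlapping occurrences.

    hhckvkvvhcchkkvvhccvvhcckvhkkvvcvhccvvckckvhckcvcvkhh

4

Sliding a length-4 window over the 53 characters (50 positions):
  position 8–11: vhcc
  position 16–19: vhcc
  position 21–24: vhcc
  position 33–36: vhcc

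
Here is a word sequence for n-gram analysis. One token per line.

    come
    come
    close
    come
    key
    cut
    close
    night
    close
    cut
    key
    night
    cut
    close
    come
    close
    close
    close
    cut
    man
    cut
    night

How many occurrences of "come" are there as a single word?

Scanning the 22 tokens for "come":
  position 1: come
  position 2: come
  position 4: come
  position 15: come

4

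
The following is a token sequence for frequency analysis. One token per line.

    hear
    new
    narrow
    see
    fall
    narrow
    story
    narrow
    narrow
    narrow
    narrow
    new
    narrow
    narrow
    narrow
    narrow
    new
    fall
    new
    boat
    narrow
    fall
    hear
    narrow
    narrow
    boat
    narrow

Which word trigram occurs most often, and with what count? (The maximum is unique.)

Trigram frequencies (highest first):
  narrow narrow narrow: 4
  narrow narrow new: 2
  hear new narrow: 1
  new narrow see: 1
  narrow see fall: 1
  see fall narrow: 1
  … (15 more, each ≤ 1)

"narrow narrow narrow", 4 times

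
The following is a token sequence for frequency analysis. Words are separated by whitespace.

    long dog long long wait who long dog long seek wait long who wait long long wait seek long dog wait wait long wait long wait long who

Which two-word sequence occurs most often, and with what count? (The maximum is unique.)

Bigram frequencies (highest first):
  wait long: 5
  long wait: 4
  long dog: 3
  dog long: 2
  long long: 2
  long who: 2
  … (9 more, each ≤ 1)

"wait long", 5 times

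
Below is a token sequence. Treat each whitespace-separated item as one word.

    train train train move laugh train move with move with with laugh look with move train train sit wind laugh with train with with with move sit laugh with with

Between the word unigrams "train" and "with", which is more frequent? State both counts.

"train": 7 occurrences
"with": 10 occurrences

"with" (10 vs 7)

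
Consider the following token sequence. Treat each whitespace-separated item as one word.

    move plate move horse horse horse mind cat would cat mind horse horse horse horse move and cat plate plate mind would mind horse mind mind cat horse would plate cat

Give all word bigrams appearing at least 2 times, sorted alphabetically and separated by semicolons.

Bigram counts meeting the condition (at least 2 times):
  horse horse: 5
  horse mind: 2
  mind cat: 2
  mind horse: 2

horse horse; horse mind; mind cat; mind horse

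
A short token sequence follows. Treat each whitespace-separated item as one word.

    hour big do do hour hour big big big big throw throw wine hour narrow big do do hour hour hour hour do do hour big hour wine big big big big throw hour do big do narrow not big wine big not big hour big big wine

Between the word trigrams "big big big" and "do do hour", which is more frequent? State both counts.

"big big big": 4 occurrences
"do do hour": 3 occurrences

"big big big" (4 vs 3)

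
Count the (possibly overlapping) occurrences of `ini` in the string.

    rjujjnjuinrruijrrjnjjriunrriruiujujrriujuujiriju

Sliding a length-3 window over the 48 characters (46 positions):
  (no match at any position)

0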